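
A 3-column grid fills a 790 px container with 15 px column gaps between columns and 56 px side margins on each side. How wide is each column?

Content width = 790 − 2·56 = 678 px.
3c + 2·15 = 678 → 3c = 648 → c = 216 px.

216 px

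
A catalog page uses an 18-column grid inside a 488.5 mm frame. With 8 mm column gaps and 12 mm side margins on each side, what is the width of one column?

18.25 mm

Subtract both margins: 488.5 − 2·12 = 464.5 mm.
464.5 − 17·8 = 328.5; ÷18 gives c = 18.25 mm.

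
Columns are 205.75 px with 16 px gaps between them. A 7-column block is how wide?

1536.25 px

7 columns plus 6 gaps: 1440.25 + 96 = 1536.25 px.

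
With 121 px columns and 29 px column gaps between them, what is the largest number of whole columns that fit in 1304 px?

8 columns

k columns need k·121 + (k−1)·29 = k·150 − 29.
k·150 − 29 ≤ 1304 → k ≤ 1333 / 150 ≈ 8.89, so k = 8.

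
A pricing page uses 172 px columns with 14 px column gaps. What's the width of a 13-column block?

2404 px

Span of 13: 13·172 + 12·14 = 2236 + 168 = 2404 px.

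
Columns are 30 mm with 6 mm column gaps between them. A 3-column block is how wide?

Span of 3: 3·30 + 2·6 = 90 + 12 = 102 mm.

102 mm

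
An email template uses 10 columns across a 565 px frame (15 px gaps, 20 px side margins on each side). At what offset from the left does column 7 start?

Take off 40 px of margins, leaving 525 px.
10c + 9·15 = 525 → 10c = 390 → c = 39 px.
Before column 7: the margin + 6 columns + 6 gaps.
Offset = 20 + 6·(39 + 15) = 20 + 324 = 344 px.

344 px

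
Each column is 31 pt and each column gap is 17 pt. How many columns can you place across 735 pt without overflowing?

15 columns

Each extra column adds 31 + 17 = 48 pt.
(735 + 17) / 48 = 15.67, so 15 columns fit.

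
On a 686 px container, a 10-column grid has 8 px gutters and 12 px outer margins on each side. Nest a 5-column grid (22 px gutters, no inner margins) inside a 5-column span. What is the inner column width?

Subtract both margins: 686 − 2·12 = 662 px.
10c + 9·8 = 662 → 10c = 590 → c = 59 px.
Span of 5: 5·59 + 4·8 = 295 + 32 = 327 px.
327 − 4·22 = 239; ÷5 gives d = 47.8 px.

47.8 px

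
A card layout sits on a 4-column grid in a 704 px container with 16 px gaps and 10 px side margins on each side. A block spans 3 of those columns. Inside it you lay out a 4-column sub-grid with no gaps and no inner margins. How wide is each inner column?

127.25 px

Take off 20 px of margins, leaving 684 px.
684 − 3·16 = 636; ÷4 gives c = 159 px.
3 columns plus 2 gaps: 477 + 32 = 509 px.
4d = 509 → d = 127.25 px.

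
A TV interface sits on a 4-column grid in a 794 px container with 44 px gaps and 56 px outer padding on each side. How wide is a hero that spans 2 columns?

319 px

Subtract both margins: 794 − 2·56 = 682 px.
682 − 3·44 = 550; ÷4 gives c = 137.5 px.
Span of 2: 2·137.5 + 1·44 = 275 + 44 = 319 px.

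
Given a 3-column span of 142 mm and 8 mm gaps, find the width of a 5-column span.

Subtracting 2 gaps of 8 leaves 126 for 3 columns, so c = 42 mm.
Span of 5: 5·42 + 4·8 = 210 + 32 = 242 mm.

242 mm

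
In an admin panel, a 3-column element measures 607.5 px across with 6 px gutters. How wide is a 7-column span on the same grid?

3 columns + 2 gutters: 3c + 2·6 = 607.5.
3c = 607.5 − 12 = 595.5, so c = 198.5 px.
Span of 7: 7·198.5 + 6·6 = 1389.5 + 36 = 1425.5 px.

1425.5 px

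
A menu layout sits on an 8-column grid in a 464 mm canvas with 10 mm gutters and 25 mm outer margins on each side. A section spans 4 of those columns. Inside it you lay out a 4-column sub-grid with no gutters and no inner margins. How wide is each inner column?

50.5 mm

Subtract both margins: 464 − 2·25 = 414 mm.
8 columns + 7 gutters: 8c + 7·10 = 414.
8c = 414 − 70 = 344, so c = 43 mm.
4 columns plus 3 gutters: 172 + 30 = 202 mm.
With no gutters, each column is 202/4 = 50.5 mm.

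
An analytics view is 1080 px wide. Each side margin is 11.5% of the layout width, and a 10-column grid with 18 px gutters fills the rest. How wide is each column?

66.96 px

Each margin = 11.5% of 1080 = 124.2 px; content = 1080 − 2·124.2 = 831.6 px.
10c + 9·18 = 831.6 → 10c = 669.6 → c = 66.96 px.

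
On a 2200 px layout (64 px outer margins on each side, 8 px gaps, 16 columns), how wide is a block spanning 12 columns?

Subtract both margins: 2200 − 2·64 = 2072 px.
16 columns + 15 gaps: 16c + 15·8 = 2072.
16c = 2072 − 120 = 1952, so c = 122 px.
Span of 12: 12·122 + 11·8 = 1464 + 88 = 1552 px.

1552 px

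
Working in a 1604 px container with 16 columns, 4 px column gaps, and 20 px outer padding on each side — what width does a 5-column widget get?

Subtract both margins: 1604 − 2·20 = 1564 px.
16c + 15·4 = 1564 → 16c = 1504 → c = 94 px.
Span of 5: 5·94 + 4·4 = 470 + 16 = 486 px.

486 px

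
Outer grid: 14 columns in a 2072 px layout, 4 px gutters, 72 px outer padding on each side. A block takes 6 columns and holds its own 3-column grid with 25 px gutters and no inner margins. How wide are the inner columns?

258 px

Take off 144 px of margins, leaving 1928 px.
1928 − 13·4 = 1876; ÷14 gives c = 134 px.
6 columns plus 5 gutters: 804 + 20 = 824 px.
824 − 2·25 = 774; ÷3 gives d = 258 px.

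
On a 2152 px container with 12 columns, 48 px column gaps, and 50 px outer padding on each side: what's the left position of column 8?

1275 px

Take off 100 px of margins, leaving 2052 px.
12c + 11·48 = 2052 → 12c = 1524 → c = 127 px.
Before column 8: the margin + 7 columns + 7 column gaps.
Offset = 50 + 7·(127 + 48) = 50 + 1225 = 1275 px.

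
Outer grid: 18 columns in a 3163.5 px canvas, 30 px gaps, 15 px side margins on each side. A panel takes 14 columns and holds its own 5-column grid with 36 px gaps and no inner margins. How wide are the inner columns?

Inside the margins: 3163.5 − 30 = 3133.5 px.
Subtracting 17 gaps of 30 leaves 2623.5 for 18 columns, so c = 145.75 px.
14 columns plus 13 gaps: 2040.5 + 390 = 2430.5 px.
5d + 4·36 = 2430.5 → 5d = 2286.5 → d = 457.3 px.

457.3 px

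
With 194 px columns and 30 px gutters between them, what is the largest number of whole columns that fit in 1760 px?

7 columns

k columns need k·194 + (k−1)·30 = k·224 − 30.
k·224 − 30 ≤ 1760 → k ≤ 1790 / 224 ≈ 7.99, so k = 7.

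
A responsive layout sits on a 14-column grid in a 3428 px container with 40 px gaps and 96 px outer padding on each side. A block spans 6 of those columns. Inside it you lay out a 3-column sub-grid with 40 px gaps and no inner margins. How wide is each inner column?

Subtract both margins: 3428 − 2·96 = 3236 px.
3236 − 13·40 = 2716; ÷14 gives c = 194 px.
Span of 6: 6·194 + 5·40 = 1164 + 200 = 1364 px.
3d + 2·40 = 1364 → 3d = 1284 → d = 428 px.

428 px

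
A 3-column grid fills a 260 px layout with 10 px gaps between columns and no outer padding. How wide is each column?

3 columns + 2 gaps: 3c + 2·10 = 260.
3c = 260 − 20 = 240, so c = 80 px.

80 px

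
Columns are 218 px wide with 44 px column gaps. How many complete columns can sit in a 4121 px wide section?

k columns need k·218 + (k−1)·44 = k·262 − 44.
k·262 − 44 ≤ 4121 → k ≤ 4165 / 262 ≈ 15.90, so k = 15.

15 columns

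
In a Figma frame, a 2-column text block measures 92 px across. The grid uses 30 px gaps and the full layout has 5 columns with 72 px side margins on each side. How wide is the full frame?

419 px

2c + 1·30 = 92 → 2c = 62 → c = 31 px.
Total width: 2·72 + 5·31 + 4·30 = 419 px.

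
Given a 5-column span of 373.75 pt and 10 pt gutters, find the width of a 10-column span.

757.5 pt

Subtracting 4 gutters of 10 leaves 333.75 for 5 columns, so c = 66.75 pt.
10 columns plus 9 gutters: 667.5 + 90 = 757.5 pt.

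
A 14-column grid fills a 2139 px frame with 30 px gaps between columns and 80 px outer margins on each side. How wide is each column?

Inside the margins: 2139 − 160 = 1979 px.
1979 − 13·30 = 1589; ÷14 gives c = 113.5 px.

113.5 px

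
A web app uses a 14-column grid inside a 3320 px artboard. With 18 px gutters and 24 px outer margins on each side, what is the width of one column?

217 px

Subtract both margins: 3320 − 2·24 = 3272 px.
Subtracting 13 gutters of 18 leaves 3038 for 14 columns, so c = 217 px.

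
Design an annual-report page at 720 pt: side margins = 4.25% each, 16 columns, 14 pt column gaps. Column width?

28.05 pt

Each margin = 4.25% of 720 = 30.6 pt; content = 720 − 2·30.6 = 658.8 pt.
658.8 − 15·14 = 448.8; ÷16 gives c = 28.05 pt.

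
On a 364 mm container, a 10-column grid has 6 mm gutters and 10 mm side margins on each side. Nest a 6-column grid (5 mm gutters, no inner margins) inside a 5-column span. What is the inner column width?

Inside the margins: 364 − 20 = 344 mm.
10c + 9·6 = 344 → 10c = 290 → c = 29 mm.
5-column span = 5·29 + 4·6 = 169 mm.
Subtracting 5 gutters of 5 leaves 144 for 6 columns, so d = 24 mm.

24 mm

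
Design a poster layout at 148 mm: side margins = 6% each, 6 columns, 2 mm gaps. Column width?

Margins: 6% × 148 = 8.88 mm each, so content = 148 − 17.76 = 130.24 mm.
Subtracting 5 gaps of 2 leaves 120.24 for 6 columns, so c = 20.04 mm.

20.04 mm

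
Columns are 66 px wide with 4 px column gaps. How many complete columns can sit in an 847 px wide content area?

Each extra column adds 66 + 4 = 70 px.
(847 + 4) / 70 = 12.16, so 12 columns fit.

12 columns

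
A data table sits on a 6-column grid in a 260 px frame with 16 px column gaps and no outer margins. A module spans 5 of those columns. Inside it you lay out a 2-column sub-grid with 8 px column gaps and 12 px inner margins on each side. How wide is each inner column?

260 − 5·16 = 180; ÷6 gives c = 30 px.
Span of 5: 5·30 + 4·16 = 150 + 64 = 214 px.
Inner content = 214 − 2·12 = 190 px.
190 − 1·8 = 182; ÷2 gives d = 91 px.

91 px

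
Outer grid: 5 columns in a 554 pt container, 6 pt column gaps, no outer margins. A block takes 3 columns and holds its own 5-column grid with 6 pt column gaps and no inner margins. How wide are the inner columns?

61.2 pt

Subtracting 4 column gaps of 6 leaves 530 for 5 columns, so c = 106 pt.
Span of 3: 3·106 + 2·6 = 318 + 12 = 330 pt.
5 columns + 4 column gaps: 5d + 4·6 = 330.
5d = 330 − 24 = 306, so d = 61.2 pt.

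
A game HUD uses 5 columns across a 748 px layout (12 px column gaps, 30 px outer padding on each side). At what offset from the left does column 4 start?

Take off 60 px of margins, leaving 688 px.
5 columns + 4 column gaps: 5c + 4·12 = 688.
5c = 688 − 48 = 640, so c = 128 px.
Column 4 starts at margin + 3·(column + gutter) = 30 + 3·140 = 450 px.

450 px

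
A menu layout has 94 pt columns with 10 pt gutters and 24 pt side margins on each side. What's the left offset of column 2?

Column 2 starts at margin + 1·(column + gutter) = 24 + 1·104 = 128 pt.

128 pt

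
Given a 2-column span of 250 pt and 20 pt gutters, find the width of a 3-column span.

385 pt

250 − 1·20 = 230; ÷2 gives c = 115 pt.
3 columns plus 2 gutters: 345 + 40 = 385 pt.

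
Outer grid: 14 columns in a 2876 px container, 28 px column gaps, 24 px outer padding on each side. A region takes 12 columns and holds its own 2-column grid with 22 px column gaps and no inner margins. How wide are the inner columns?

Take off 48 px of margins, leaving 2828 px.
2828 − 13·28 = 2464; ÷14 gives c = 176 px.
12-column span = 12·176 + 11·28 = 2420 px.
2420 − 1·22 = 2398; ÷2 gives d = 1199 px.

1199 px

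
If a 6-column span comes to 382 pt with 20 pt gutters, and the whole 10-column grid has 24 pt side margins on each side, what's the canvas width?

698 pt

382 − 5·20 = 282; ÷6 gives c = 47 pt.
Total width: 2·24 + 10·47 + 9·20 = 698 pt.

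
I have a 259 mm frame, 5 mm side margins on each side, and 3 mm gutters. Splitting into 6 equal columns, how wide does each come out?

Take off 10 mm of margins, leaving 249 mm.
249 − 5·3 = 234; ÷6 gives c = 39 mm.

39 mm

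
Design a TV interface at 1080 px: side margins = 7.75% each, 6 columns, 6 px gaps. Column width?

Margins: 7.75% × 1080 = 83.7 px each, so content = 1080 − 167.4 = 912.6 px.
Subtracting 5 gaps of 6 leaves 882.6 for 6 columns, so c = 147.1 px.

147.1 px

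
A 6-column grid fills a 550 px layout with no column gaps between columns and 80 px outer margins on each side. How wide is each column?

Content width = 550 − 2·80 = 390 px.
6c = 390 → c = 65 px.

65 px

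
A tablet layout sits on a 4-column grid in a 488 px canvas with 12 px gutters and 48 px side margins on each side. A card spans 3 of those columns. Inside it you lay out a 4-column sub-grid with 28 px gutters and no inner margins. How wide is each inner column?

51.75 px

Inside the margins: 488 − 96 = 392 px.
392 − 3·12 = 356; ÷4 gives c = 89 px.
3 columns plus 2 gutters: 267 + 24 = 291 px.
4d + 3·28 = 291 → 4d = 207 → d = 51.75 px.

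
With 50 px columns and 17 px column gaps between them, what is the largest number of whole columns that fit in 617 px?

Each extra column adds 50 + 17 = 67 px.
(617 + 17) / 67 = 9.46, so 9 columns fit.

9 columns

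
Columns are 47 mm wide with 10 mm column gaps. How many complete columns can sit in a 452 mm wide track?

8 columns

k columns need k·47 + (k−1)·10 = k·57 − 10.
k·57 − 10 ≤ 452 → k ≤ 462 / 57 ≈ 8.11, so k = 8.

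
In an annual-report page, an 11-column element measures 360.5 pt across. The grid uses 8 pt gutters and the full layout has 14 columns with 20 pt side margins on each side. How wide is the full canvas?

501 pt

Subtracting 10 gutters of 8 leaves 280.5 for 11 columns, so c = 25.5 pt.
Adding margins, columns and gutters: 40 + 357 + 104 = 501 pt.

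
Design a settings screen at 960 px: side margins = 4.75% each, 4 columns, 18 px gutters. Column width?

Each margin = 4.75% of 960 = 45.6 px; content = 960 − 2·45.6 = 868.8 px.
4 columns + 3 gutters: 4c + 3·18 = 868.8.
4c = 868.8 − 54 = 814.8, so c = 203.7 px.

203.7 px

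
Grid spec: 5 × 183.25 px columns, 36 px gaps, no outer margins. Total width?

Summing: 916.25 + 144 = 1060.25 px.

1060.25 px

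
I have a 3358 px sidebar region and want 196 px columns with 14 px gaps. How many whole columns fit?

16 columns

k columns need k·196 + (k−1)·14 = k·210 − 14.
k·210 − 14 ≤ 3358 → k ≤ 3372 / 210 ≈ 16.06, so k = 16.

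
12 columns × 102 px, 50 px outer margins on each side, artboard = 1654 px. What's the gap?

Inside the margins: 1654 − 100 = 1554 px.
Columns use 1224 px, leaving 330 px across 11 gaps = 30 px each.

30 px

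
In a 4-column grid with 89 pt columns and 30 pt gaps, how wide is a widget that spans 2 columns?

2 columns plus 1 gap: 178 + 30 = 208 pt.

208 pt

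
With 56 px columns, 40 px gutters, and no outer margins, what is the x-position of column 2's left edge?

Before column 2: 1 column + 1 gutter.
Offset = 1·(56 + 40) = 1·96 = 96 px.

96 px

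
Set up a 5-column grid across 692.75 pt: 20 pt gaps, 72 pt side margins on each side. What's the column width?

93.75 pt

Take off 144 pt of margins, leaving 548.75 pt.
548.75 − 4·20 = 468.75; ÷5 gives c = 93.75 pt.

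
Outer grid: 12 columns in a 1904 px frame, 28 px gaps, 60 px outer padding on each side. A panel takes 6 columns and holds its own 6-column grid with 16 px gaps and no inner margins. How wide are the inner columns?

133 px

Subtract both margins: 1904 − 2·60 = 1784 px.
12 columns + 11 gaps: 12c + 11·28 = 1784.
12c = 1784 − 308 = 1476, so c = 123 px.
Span of 6: 6·123 + 5·28 = 738 + 140 = 878 px.
6d + 5·16 = 878 → 6d = 798 → d = 133 px.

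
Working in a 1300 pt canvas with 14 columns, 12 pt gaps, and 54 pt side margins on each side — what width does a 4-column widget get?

332 pt

Take off 108 pt of margins, leaving 1192 pt.
14 columns + 13 gaps: 14c + 13·12 = 1192.
14c = 1192 − 156 = 1036, so c = 74 pt.
Span of 4: 4·74 + 3·12 = 296 + 36 = 332 pt.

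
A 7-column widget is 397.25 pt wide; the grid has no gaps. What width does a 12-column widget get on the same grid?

397.25 / 7 = 56.75 pt per column.
12-column span = 12·56.75 = 681 pt.

681 pt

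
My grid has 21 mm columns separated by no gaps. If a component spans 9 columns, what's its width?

9-column span = 9·21 = 189 mm.

189 mm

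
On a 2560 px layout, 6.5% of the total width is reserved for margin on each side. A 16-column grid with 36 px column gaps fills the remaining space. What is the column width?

105.45 px

Each margin = 6.5% of 2560 = 166.4 px; content = 2560 − 2·166.4 = 2227.2 px.
16c + 15·36 = 2227.2 → 16c = 1687.2 → c = 105.45 px.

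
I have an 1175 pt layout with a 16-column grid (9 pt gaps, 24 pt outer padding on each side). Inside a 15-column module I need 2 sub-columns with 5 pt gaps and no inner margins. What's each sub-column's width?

525.5 pt

Take off 48 pt of margins, leaving 1127 pt.
16c + 15·9 = 1127 → 16c = 992 → c = 62 pt.
Span of 15: 15·62 + 14·9 = 930 + 126 = 1056 pt.
2d + 1·5 = 1056 → 2d = 1051 → d = 525.5 pt.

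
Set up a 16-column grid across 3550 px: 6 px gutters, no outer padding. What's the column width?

216.25 px

3550 − 15·6 = 3460; ÷16 gives c = 216.25 px.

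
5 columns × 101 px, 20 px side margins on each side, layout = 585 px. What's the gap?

10 px

Content width = 585 − 2·20 = 545 px.
5 columns take 5·101 = 505 px; remaining 40 splits into 4 gaps.
g = 40 / 4 = 10 px.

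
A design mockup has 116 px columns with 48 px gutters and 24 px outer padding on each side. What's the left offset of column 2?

188 px

Column 2 starts at margin + 1·(column + gutter) = 24 + 1·164 = 188 px.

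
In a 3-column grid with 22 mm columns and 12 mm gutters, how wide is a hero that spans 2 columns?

2-column span = 2·22 + 1·12 = 56 mm.

56 mm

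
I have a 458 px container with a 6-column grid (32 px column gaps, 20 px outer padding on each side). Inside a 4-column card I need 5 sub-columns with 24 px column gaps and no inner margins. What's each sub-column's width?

Outer content = 458 − 2·20 = 418 px.
6c + 5·32 = 418 → 6c = 258 → c = 43 px.
4 columns plus 3 column gaps: 172 + 96 = 268 px.
Subtracting 4 column gaps of 24 leaves 172 for 5 columns, so d = 34.4 px.

34.4 px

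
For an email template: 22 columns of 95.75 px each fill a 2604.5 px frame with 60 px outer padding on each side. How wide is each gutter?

Inside the margins: 2604.5 − 120 = 2484.5 px.
22 columns take 22·95.75 = 2106.5 px; remaining 378 splits into 21 gutters.
g = 378 / 21 = 18 px.

18 px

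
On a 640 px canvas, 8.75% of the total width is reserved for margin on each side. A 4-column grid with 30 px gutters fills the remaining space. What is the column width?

109.5 px

Each margin = 8.75% of 640 = 56 px; content = 640 − 2·56 = 528 px.
Subtracting 3 gutters of 30 leaves 438 for 4 columns, so c = 109.5 px.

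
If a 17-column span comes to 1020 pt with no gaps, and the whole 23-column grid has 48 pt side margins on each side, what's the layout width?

1020 / 17 = 60 pt per column.
Layout = 2·48 + 23·60 = 96 + 1380 = 1476 pt.

1476 pt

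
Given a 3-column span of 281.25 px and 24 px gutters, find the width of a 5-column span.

484.75 px

3c + 2·24 = 281.25 → 3c = 233.25 → c = 77.75 px.
5 columns plus 4 gutters: 388.75 + 96 = 484.75 px.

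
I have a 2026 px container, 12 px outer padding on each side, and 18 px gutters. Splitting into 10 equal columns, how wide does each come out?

184 px

Inside the margins: 2026 − 24 = 2002 px.
Subtracting 9 gutters of 18 leaves 1840 for 10 columns, so c = 184 px.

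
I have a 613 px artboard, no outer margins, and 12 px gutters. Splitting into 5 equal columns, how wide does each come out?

5c + 4·12 = 613 → 5c = 565 → c = 113 px.

113 px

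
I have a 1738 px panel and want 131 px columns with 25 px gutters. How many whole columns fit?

11 columns

Each extra column adds 131 + 25 = 156 px.
(1738 + 25) / 156 = 11.30, so 11 columns fit.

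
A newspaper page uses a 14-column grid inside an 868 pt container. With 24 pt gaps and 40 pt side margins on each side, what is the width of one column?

Take off 80 pt of margins, leaving 788 pt.
Subtracting 13 gaps of 24 leaves 476 for 14 columns, so c = 34 pt.

34 pt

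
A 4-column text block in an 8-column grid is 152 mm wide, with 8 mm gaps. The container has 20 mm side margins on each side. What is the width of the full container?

352 mm

Subtracting 3 gaps of 8 leaves 128 for 4 columns, so c = 32 mm.
Adding margins, columns and gutters: 40 + 256 + 56 = 352 mm.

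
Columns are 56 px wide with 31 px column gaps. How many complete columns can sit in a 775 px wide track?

9 columns

Each extra column adds 56 + 31 = 87 px.
(775 + 31) / 87 = 9.26, so 9 columns fit.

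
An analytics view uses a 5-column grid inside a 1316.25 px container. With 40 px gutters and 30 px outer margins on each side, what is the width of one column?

219.25 px

Take off 60 px of margins, leaving 1256.25 px.
1256.25 − 4·40 = 1096.25; ÷5 gives c = 219.25 px.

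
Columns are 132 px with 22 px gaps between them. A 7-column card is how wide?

1056 px

Span of 7: 7·132 + 6·22 = 924 + 132 = 1056 px.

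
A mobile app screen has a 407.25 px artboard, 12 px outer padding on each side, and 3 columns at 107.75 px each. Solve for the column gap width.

30 px

Content width = 407.25 − 2·12 = 383.25 px.
Columns use 323.25 px, leaving 60 px across 2 column gaps = 30 px each.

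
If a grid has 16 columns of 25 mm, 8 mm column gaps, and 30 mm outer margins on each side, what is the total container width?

Container = 2·30 + 16·25 + 15·8 = 60 + 400 + 120 = 580 mm.

580 mm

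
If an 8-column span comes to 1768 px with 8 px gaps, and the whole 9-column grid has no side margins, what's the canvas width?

1990 px

1768 − 7·8 = 1712; ÷8 gives c = 214 px.
Canvas = 9·214 + 8·8 = 1926 + 64 = 1990 px.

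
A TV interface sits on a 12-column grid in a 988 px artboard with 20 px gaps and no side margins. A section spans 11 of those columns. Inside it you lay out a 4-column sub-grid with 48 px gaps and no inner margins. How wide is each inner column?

988 − 11·20 = 768; ÷12 gives c = 64 px.
11-column span = 11·64 + 10·20 = 904 px.
904 − 3·48 = 760; ÷4 gives d = 190 px.

190 px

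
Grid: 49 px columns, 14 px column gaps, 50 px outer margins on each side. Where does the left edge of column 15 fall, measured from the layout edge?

932 px

Each column+gutter stride is 63 px; 14 of them past the 50 px margin is 50 + 882 = 932 px.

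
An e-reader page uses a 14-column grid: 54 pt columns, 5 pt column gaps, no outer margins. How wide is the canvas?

821 pt

Total width: 14·54 + 13·5 = 821 pt.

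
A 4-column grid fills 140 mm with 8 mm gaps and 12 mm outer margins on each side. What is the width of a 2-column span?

Inside the margins: 140 − 24 = 116 mm.
116 − 3·8 = 92; ÷4 gives c = 23 mm.
2 columns plus 1 gap: 46 + 8 = 54 mm.

54 mm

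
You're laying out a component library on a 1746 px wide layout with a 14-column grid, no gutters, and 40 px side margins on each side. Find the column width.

Content width = 1746 − 2·40 = 1666 px.
1666 / 14 = 119 px per column.

119 px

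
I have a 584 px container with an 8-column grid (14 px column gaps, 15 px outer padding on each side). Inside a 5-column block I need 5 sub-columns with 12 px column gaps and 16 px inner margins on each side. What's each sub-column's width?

52.2 px

Inside the margins: 584 − 30 = 554 px.
8 columns + 7 column gaps: 8c + 7·14 = 554.
8c = 554 − 98 = 456, so c = 57 px.
5-column span = 5·57 + 4·14 = 341 px.
Inner content = 341 − 2·16 = 309 px.
Subtracting 4 column gaps of 12 leaves 261 for 5 columns, so d = 52.2 px.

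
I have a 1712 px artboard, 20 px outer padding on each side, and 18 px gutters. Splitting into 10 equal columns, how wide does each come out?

151 px

Take off 40 px of margins, leaving 1672 px.
Subtracting 9 gutters of 18 leaves 1510 for 10 columns, so c = 151 px.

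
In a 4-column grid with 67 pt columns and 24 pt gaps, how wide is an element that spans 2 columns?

2 columns plus 1 gap: 134 + 24 = 158 pt.

158 pt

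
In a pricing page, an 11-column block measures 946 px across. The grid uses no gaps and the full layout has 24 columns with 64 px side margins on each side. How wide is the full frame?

946 / 11 = 86 px per column.
Frame = 2·64 + 24·86 = 128 + 2064 = 2192 px.

2192 px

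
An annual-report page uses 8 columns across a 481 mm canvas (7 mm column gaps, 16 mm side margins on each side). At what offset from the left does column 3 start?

130 mm

Subtract both margins: 481 − 2·16 = 449 mm.
Subtracting 7 column gaps of 7 leaves 400 for 8 columns, so c = 50 mm.
Column 3 starts at margin + 2·(column + gutter) = 16 + 2·57 = 130 mm.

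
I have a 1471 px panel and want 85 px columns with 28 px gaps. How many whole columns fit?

13 columns

Each extra column adds 85 + 28 = 113 px.
(1471 + 28) / 113 = 13.27, so 13 columns fit.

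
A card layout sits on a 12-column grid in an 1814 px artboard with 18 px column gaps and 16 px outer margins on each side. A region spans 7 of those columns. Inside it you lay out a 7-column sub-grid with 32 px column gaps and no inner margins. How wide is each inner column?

120 px

Inside the margins: 1814 − 32 = 1782 px.
1782 − 11·18 = 1584; ÷12 gives c = 132 px.
7 columns plus 6 column gaps: 924 + 108 = 1032 px.
Subtracting 6 column gaps of 32 leaves 840 for 7 columns, so d = 120 px.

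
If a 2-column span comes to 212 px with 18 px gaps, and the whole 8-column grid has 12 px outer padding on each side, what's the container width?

926 px

212 − 1·18 = 194; ÷2 gives c = 97 px.
Adding margins, columns and gutters: 24 + 776 + 126 = 926 px.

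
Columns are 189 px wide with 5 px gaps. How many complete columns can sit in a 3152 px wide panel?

k columns need k·189 + (k−1)·5 = k·194 − 5.
k·194 − 5 ≤ 3152 → k ≤ 3157 / 194 ≈ 16.27, so k = 16.

16 columns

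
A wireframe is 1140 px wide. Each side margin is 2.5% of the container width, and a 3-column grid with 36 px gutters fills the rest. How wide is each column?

Margins: 2.5% × 1140 = 28.5 px each, so content = 1140 − 57 = 1083 px.
1083 − 2·36 = 1011; ÷3 gives c = 337 px.

337 px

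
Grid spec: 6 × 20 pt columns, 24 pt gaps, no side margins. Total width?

240 pt

Total width: 6·20 + 5·24 = 240 pt.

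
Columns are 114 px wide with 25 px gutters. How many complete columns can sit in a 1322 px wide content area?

9 columns: 9·114 + 8·25 = 1226 px ≤ 1322.
10 columns: 1365 px > 1322. So 9.

9 columns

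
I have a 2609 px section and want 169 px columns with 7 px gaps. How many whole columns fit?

Each extra column adds 169 + 7 = 176 px.
(2609 + 7) / 176 = 14.86, so 14 columns fit.

14 columns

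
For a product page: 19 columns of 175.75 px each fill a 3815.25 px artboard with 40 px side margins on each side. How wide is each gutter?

22 px

Subtract both margins: 3815.25 − 2·40 = 3735.25 px.
Columns use 3339.25 px, leaving 396 px across 18 gutters = 22 px each.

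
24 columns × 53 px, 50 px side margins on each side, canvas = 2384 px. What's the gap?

44 px

Content width = 2384 − 2·50 = 2284 px.
24·53 + 23g = 2284 → 23g = 1012 → g = 44 px.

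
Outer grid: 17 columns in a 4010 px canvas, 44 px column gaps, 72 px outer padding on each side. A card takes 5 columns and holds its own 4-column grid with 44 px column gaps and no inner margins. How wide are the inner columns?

243.5 px

Inside the margins: 4010 − 144 = 3866 px.
Subtracting 16 column gaps of 44 leaves 3162 for 17 columns, so c = 186 px.
5 columns plus 4 column gaps: 930 + 176 = 1106 px.
1106 − 3·44 = 974; ÷4 gives d = 243.5 px.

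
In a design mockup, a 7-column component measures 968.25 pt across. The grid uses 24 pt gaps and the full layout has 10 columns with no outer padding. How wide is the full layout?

1393.5 pt

968.25 − 6·24 = 824.25; ÷7 gives c = 117.75 pt.
Total width: 10·117.75 + 9·24 = 1393.5 pt.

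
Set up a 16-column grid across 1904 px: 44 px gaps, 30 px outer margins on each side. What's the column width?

Inside the margins: 1904 − 60 = 1844 px.
16 columns + 15 gaps: 16c + 15·44 = 1844.
16c = 1844 − 660 = 1184, so c = 74 px.

74 px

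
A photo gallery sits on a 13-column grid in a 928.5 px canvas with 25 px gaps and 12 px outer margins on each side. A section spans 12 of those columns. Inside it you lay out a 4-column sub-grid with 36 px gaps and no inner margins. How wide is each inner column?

181.25 px

Outer content = 928.5 − 2·12 = 904.5 px.
13 columns + 12 gaps: 13c + 12·25 = 904.5.
13c = 904.5 − 300 = 604.5, so c = 46.5 px.
12-column span = 12·46.5 + 11·25 = 833 px.
833 − 3·36 = 725; ÷4 gives d = 181.25 px.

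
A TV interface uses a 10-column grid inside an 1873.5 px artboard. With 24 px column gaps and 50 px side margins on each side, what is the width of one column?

155.75 px

Inside the margins: 1873.5 − 100 = 1773.5 px.
10 columns + 9 column gaps: 10c + 9·24 = 1773.5.
10c = 1773.5 − 216 = 1557.5, so c = 155.75 px.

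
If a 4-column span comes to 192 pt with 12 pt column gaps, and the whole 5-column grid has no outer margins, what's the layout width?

243 pt

4c + 3·12 = 192 → 4c = 156 → c = 39 pt.
Summing: 195 + 48 = 243 pt.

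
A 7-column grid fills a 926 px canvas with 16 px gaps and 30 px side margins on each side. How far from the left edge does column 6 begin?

660 px

Take off 60 px of margins, leaving 866 px.
7c + 6·16 = 866 → 7c = 770 → c = 110 px.
Column 6 starts at margin + 5·(column + gutter) = 30 + 5·126 = 660 px.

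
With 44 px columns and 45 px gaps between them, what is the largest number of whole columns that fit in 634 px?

7 columns

k columns need k·44 + (k−1)·45 = k·89 − 45.
k·89 − 45 ≤ 634 → k ≤ 679 / 89 ≈ 7.63, so k = 7.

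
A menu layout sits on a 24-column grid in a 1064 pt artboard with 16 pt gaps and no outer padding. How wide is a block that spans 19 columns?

839 pt

24c + 23·16 = 1064 → 24c = 696 → c = 29 pt.
19 columns plus 18 gaps: 551 + 288 = 839 pt.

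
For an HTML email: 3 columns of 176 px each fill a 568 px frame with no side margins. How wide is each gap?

3 columns take 3·176 = 528 px; remaining 40 splits into 2 gaps.
g = 40 / 2 = 20 px.

20 px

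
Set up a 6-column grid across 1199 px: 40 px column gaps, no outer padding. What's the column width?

166.5 px

6 columns + 5 column gaps: 6c + 5·40 = 1199.
6c = 1199 − 200 = 999, so c = 166.5 px.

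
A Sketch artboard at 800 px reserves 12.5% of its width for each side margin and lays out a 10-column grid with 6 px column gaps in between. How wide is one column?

54.6 px

Margins: 12.5% × 800 = 100 px each, so content = 800 − 200 = 600 px.
10c + 9·6 = 600 → 10c = 546 → c = 54.6 px.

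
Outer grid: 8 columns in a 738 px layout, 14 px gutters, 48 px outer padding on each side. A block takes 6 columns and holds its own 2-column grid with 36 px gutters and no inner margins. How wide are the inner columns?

221 px

Subtract both margins: 738 − 2·48 = 642 px.
8c + 7·14 = 642 → 8c = 544 → c = 68 px.
Span of 6: 6·68 + 5·14 = 408 + 70 = 478 px.
2d + 1·36 = 478 → 2d = 442 → d = 221 px.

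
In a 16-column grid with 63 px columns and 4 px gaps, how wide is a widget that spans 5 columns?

Span of 5: 5·63 + 4·4 = 315 + 16 = 331 px.

331 px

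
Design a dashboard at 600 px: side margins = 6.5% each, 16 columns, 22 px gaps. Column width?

12 px

600 × (1 − 2·6.5%) = 600 × 87% = 522 px for the columns.
16c + 15·22 = 522 → 16c = 192 → c = 12 px.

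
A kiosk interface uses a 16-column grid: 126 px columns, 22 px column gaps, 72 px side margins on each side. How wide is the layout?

2490 px

Layout = 2·72 + 16·126 + 15·22 = 144 + 2016 + 330 = 2490 px.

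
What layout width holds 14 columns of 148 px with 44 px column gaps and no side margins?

Total width: 14·148 + 13·44 = 2644 px.

2644 px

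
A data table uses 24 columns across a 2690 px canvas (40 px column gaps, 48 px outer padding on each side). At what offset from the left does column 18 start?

1913.75 px

Inside the margins: 2690 − 96 = 2594 px.
24 columns + 23 column gaps: 24c + 23·40 = 2594.
24c = 2594 − 920 = 1674, so c = 69.75 px.
Before column 18: the margin + 17 columns + 17 column gaps.
Offset = 48 + 17·(69.75 + 40) = 48 + 1865.75 = 1913.75 px.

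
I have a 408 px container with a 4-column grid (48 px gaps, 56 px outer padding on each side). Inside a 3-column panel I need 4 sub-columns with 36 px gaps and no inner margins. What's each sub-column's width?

Inside the margins: 408 − 112 = 296 px.
4c + 3·48 = 296 → 4c = 152 → c = 38 px.
Span of 3: 3·38 + 2·48 = 114 + 96 = 210 px.
4d + 3·36 = 210 → 4d = 102 → d = 25.5 px.

25.5 px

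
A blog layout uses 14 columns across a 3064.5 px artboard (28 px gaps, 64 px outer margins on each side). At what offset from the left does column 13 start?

Content = 3064.5 − 2·64 = 2936.5 px.
14 columns + 13 gaps: 14c + 13·28 = 2936.5.
14c = 2936.5 − 364 = 2572.5, so c = 183.75 px.
Each column+gutter stride is 211.75 px; 12 of them past the 64 px margin is 64 + 2541 = 2605 px.

2605 px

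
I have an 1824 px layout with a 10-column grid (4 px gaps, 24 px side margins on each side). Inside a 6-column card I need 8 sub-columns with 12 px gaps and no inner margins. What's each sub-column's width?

Inside the margins: 1824 − 48 = 1776 px.
Subtracting 9 gaps of 4 leaves 1740 for 10 columns, so c = 174 px.
Span of 6: 6·174 + 5·4 = 1044 + 20 = 1064 px.
8d + 7·12 = 1064 → 8d = 980 → d = 122.5 px.

122.5 px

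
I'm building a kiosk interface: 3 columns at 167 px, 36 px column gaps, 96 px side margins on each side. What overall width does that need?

Canvas = 2·96 + 3·167 + 2·36 = 192 + 501 + 72 = 765 px.

765 px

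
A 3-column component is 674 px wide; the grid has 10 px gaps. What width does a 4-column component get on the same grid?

3c + 2·10 = 674 → 3c = 654 → c = 218 px.
Span of 4: 4·218 + 3·10 = 872 + 30 = 902 px.

902 px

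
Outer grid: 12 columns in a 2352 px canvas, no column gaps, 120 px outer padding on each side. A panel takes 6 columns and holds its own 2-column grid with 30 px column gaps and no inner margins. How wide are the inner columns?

513 px

Subtract both margins: 2352 − 2·120 = 2112 px.
2112 / 12 = 176 px per column.
6-column span = 6·176 = 1056 px.
2d + 1·30 = 1056 → 2d = 1026 → d = 513 px.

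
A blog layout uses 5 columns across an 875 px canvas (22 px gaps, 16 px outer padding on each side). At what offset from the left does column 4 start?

535 px

Take off 32 px of margins, leaving 843 px.
Subtracting 4 gaps of 22 leaves 755 for 5 columns, so c = 151 px.
Before column 4: the margin + 3 columns + 3 gaps.
Offset = 16 + 3·(151 + 22) = 16 + 519 = 535 px.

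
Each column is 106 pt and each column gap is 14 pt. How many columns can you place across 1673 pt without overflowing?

Each extra column adds 106 + 14 = 120 pt.
(1673 + 14) / 120 = 14.06, so 14 columns fit.

14 columns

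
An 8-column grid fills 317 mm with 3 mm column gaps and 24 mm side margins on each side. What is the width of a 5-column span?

167 mm

Take off 48 mm of margins, leaving 269 mm.
8c + 7·3 = 269 → 8c = 248 → c = 31 mm.
5 columns plus 4 column gaps: 155 + 12 = 167 mm.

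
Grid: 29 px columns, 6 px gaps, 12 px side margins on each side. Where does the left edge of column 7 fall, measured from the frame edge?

222 px

Each column+gutter stride is 35 px; 6 of them past the 12 px margin is 12 + 210 = 222 px.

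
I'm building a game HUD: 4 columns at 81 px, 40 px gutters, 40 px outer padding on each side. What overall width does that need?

524 px

Canvas = 2·40 + 4·81 + 3·40 = 80 + 324 + 120 = 524 px.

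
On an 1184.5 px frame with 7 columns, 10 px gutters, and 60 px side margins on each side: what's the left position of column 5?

674 px

Content = 1184.5 − 2·60 = 1064.5 px.
7c + 6·10 = 1064.5 → 7c = 1004.5 → c = 143.5 px.
Column 5 starts at margin + 4·(column + gutter) = 60 + 4·153.5 = 674 px.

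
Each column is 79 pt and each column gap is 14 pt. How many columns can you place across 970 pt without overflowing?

10 columns

Each extra column adds 79 + 14 = 93 pt.
(970 + 14) / 93 = 10.58, so 10 columns fit.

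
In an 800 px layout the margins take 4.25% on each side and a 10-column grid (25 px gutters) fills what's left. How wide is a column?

50.7 px

Each margin = 4.25% of 800 = 34 px; content = 800 − 2·34 = 732 px.
732 − 9·25 = 507; ÷10 gives c = 50.7 px.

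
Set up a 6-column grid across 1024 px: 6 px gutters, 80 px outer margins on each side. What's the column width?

Content width = 1024 − 2·80 = 864 px.
Subtracting 5 gutters of 6 leaves 834 for 6 columns, so c = 139 px.

139 px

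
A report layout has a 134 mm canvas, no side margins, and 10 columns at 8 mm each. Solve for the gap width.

6 mm

Columns use 80 mm, leaving 54 mm across 9 gaps = 6 mm each.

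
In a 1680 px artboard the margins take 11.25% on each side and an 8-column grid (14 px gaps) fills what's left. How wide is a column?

150.5 px

Margins: 11.25% × 1680 = 189 px each, so content = 1680 − 378 = 1302 px.
1302 − 7·14 = 1204; ÷8 gives c = 150.5 px.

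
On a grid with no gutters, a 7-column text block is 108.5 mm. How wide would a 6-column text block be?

93 mm

108.5 / 7 = 15.5 mm per column.
With no gutters, 6 columns span 6·15.5 = 93 mm.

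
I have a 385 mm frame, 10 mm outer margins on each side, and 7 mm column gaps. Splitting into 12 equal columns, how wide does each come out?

24 mm

Subtract both margins: 385 − 2·10 = 365 mm.
12c + 11·7 = 365 → 12c = 288 → c = 24 mm.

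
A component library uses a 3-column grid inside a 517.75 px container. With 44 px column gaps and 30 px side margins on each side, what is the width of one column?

123.25 px

Subtract both margins: 517.75 − 2·30 = 457.75 px.
Subtracting 2 column gaps of 44 leaves 369.75 for 3 columns, so c = 123.25 px.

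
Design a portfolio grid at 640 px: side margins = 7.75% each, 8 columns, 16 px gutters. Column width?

53.6 px

Each margin = 7.75% of 640 = 49.6 px; content = 640 − 2·49.6 = 540.8 px.
Subtracting 7 gutters of 16 leaves 428.8 for 8 columns, so c = 53.6 px.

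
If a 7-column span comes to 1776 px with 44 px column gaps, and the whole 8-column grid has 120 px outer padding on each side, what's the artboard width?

1776 − 6·44 = 1512; ÷7 gives c = 216 px.
Artboard = 2·120 + 8·216 + 7·44 = 240 + 1728 + 308 = 2276 px.

2276 px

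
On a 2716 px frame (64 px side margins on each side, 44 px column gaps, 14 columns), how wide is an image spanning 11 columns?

2024 px

Subtract both margins: 2716 − 2·64 = 2588 px.
Subtracting 13 column gaps of 44 leaves 2016 for 14 columns, so c = 144 px.
11 columns plus 10 column gaps: 1584 + 440 = 2024 px.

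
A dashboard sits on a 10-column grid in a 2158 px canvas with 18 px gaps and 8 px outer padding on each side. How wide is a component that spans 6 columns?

Subtract both margins: 2158 − 2·8 = 2142 px.
10 columns + 9 gaps: 10c + 9·18 = 2142.
10c = 2142 − 162 = 1980, so c = 198 px.
Span of 6: 6·198 + 5·18 = 1188 + 90 = 1278 px.

1278 px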